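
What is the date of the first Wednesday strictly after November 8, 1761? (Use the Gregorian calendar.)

Nov 8, 1761 is a Sunday.
From Sunday to the next Wednesday is 3 days.
Nov 8, 1761 + 3 = Nov 11, 1761.

November 11, 1761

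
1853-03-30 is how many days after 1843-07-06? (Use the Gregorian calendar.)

3555

Jul 6, 1843 → Jul 6, 1844: 366 days (Feb 29, 1844 is in that span).
Jul 6, 1844 → Jul 6, 1845: 365 days.
Jul 6, 1845 → Jul 6, 1846: 365 days.
Jul 6, 1846 → Jul 6, 1847: 365 days.
Jul 6, 1847 → Jul 6, 1848: 366 days (Feb 29, 1848 is in that span).
Jul 6, 1848 → Jul 6, 1849: 365 days.
Jul 6, 1849 → Jul 6, 1850: 365 days.
Jul 6, 1850 → Jul 6, 1851: 365 days.
Jul 6, 1851 → Jul 6, 1852: 366 days (Feb 29, 1852 is in that span).
Jul 6, 1852 → Aug 6, 1852: 31 days (July has 31).
Aug 6, 1852 → Sep 6, 1852: 31 days (August has 31).
Sep 6, 1852 → Oct 6, 1852: 30 days (September has 30).
Oct 6, 1852 → Nov 6, 1852: 31 days (October has 31).
Nov 6, 1852 → Dec 6, 1852: 30 days (November has 30).
Dec 6, 1852 → Jan 6, 1853: 31 days (December has 31).
Jan 6, 1853 → Feb 6, 1853: 31 days (January has 31).
Feb 6, 1853 → Mar 6, 1853: 28 days (February has 28).
Mar 6, 1853 → Mar 30, 1853: 24 days.
Total: 3555 days.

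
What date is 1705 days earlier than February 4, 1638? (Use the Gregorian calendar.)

June 5, 1633

−365 (one year) → Feb 4, 1637 (1340 left).
−366 (one year; includes Feb 29, 1636) → Feb 4, 1636 (974 left).
−365 (one year) → Feb 4, 1635 (609 left).
−365 (one year) → Feb 4, 1634 (244 left).
−4 → Jan 31, 1634 (end of Jan, 31 days; 240 left).
−31 → Dec 31, 1633 (end of Dec, 31 days; 209 left).
−31 → Nov 30, 1633 (end of Nov, 30 days; 178 left).
−30 → Oct 31, 1633 (end of Oct, 31 days; 148 left).
−31 → Sep 30, 1633 (end of Sep, 30 days; 117 left).
−30 → Aug 31, 1633 (end of Aug, 31 days; 87 left).
−31 → Jul 31, 1633 (end of Jul, 31 days; 56 left).
−31 → Jun 30, 1633 (end of Jun, 30 days; 25 left).
−25 → Jun 5, 1633.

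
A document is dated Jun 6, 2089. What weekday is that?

January 1, 2089 is a Saturday.
Jan 1, 2089 → Feb 1, 2089: 31 days (January has 31).
Feb 1, 2089 → Mar 1, 2089: 28 days (February has 28).
Mar 1, 2089 → Apr 1, 2089: 31 days (March has 31).
Apr 1, 2089 → May 1, 2089: 30 days (April has 30).
May 1, 2089 → Jun 1, 2089: 31 days (May has 31).
Jun 1, 2089 → Jun 6, 2089: 5 days.
Total: 156 days.
156 mod 7 = 2, so Saturday + 2 = Monday.

Monday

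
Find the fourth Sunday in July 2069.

July 28, 2069

July 1, 2069 is a Monday.
The first Sunday is therefore July 7 (6 days later).
The fourth Sunday is 7 + 3×7 = July 28.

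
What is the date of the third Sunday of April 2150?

April 1, 2150 is a Wednesday.
The first Sunday is therefore April 5 (4 days later).
The third Sunday is 5 + 2×7 = April 19.

April 19, 2150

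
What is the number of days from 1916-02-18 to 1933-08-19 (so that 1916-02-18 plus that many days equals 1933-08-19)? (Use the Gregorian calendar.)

Feb 18, 1916 → Feb 18, 1917: 366 days (Feb 29, 1916 is in that span).
Feb 18, 1917 → Feb 18, 1918: 365 days.
Feb 18, 1918 → Feb 18, 1919: 365 days.
Feb 18, 1919 → Feb 18, 1920: 365 days.
Feb 18, 1920 → Feb 18, 1921: 366 days (Feb 29, 1920 is in that span).
Feb 18, 1921 → Feb 18, 1922: 365 days.
Feb 18, 1922 → Feb 18, 1923: 365 days.
Feb 18, 1923 → Feb 18, 1924: 365 days.
Feb 18, 1924 → Feb 18, 1925: 366 days (Feb 29, 1924 is in that span).
Feb 18, 1925 → Feb 18, 1926: 365 days.
Feb 18, 1926 → Feb 18, 1927: 365 days.
Feb 18, 1927 → Feb 18, 1928: 365 days.
Feb 18, 1928 → Feb 18, 1929: 366 days (Feb 29, 1928 is in that span).
Feb 18, 1929 → Feb 18, 1930: 365 days.
Feb 18, 1930 → Feb 18, 1931: 365 days.
Feb 18, 1931 → Feb 18, 1932: 365 days.
Feb 18, 1932 → Feb 18, 1933: 366 days (Feb 29, 1932 is in that span).
Feb 18, 1933 → Mar 18, 1933: 28 days (February has 28).
Mar 18, 1933 → Apr 18, 1933: 31 days (March has 31).
Apr 18, 1933 → May 18, 1933: 30 days (April has 30).
May 18, 1933 → Jun 18, 1933: 31 days (May has 31).
Jun 18, 1933 → Jul 18, 1933: 30 days (June has 30).
Jul 18, 1933 → Aug 18, 1933: 31 days (July has 31).
Aug 18, 1933 → Aug 19, 1933: 1 days.
Total: 6392 days.

6392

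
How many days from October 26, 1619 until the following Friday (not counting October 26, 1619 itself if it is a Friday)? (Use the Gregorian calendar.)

Oct 26, 1619 is a Saturday.
From Saturday to the next Friday is 6 days.

6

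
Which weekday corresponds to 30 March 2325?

Monday

Doomsday rule: the anchor day for the 2300s is Wednesday. For year 25: 25÷12 = 2 r 1, and 1÷4 = 0, so 2+1+0 = 3.
Wednesday + 3 ≡ Saturday — that's 2325's doomsday.
In March the doomsday date is Mar 14.
Mar 30 is 16 days after Mar 14; 16 mod 7 = 2, so Saturday + 2 = Monday.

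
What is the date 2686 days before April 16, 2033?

−365 (one year) → Apr 16, 2032 (2321 left).
−366 (one year; includes Feb 29, 2032) → Apr 16, 2031 (1955 left).
−365 (one year) → Apr 16, 2030 (1590 left).
−365 (one year) → Apr 16, 2029 (1225 left).
−365 (one year) → Apr 16, 2028 (860 left).
−366 (one year; includes Feb 29, 2028) → Apr 16, 2027 (494 left).
−365 (one year) → Apr 16, 2026 (129 left).
−16 → Mar 31, 2026 (end of Mar, 31 days; 113 left).
−31 → Feb 28, 2026 (end of Feb, 28 days; 82 left).
−28 → Jan 31, 2026 (end of Jan, 31 days; 54 left).
−31 → Dec 31, 2025 (end of Dec, 31 days; 23 left).
−23 → Dec 8, 2025.

December 8, 2025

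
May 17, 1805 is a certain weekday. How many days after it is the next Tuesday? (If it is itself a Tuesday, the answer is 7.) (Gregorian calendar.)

May 17, 1805 is a Friday.
From Friday to the next Tuesday is 4 days.

4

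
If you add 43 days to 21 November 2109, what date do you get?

January 3, 2110

Nov has 30 days: +10 → Dec 1, 2109 (33 left).
Dec has 31 days: +31 → Jan 1, 2110 (2 left).
+2 → Jan 3, 2110.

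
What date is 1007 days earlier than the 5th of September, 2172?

December 3, 2169

−366 (one year; includes Feb 29, 2172) → Sep 5, 2171 (641 left).
−365 (one year) → Sep 5, 2170 (276 left).
−5 → Aug 31, 2170 (end of Aug, 31 days; 271 left).
−31 → Jul 31, 2170 (end of Jul, 31 days; 240 left).
−31 → Jun 30, 2170 (end of Jun, 30 days; 209 left).
−30 → May 31, 2170 (end of May, 31 days; 179 left).
−31 → Apr 30, 2170 (end of Apr, 30 days; 148 left).
−30 → Mar 31, 2170 (end of Mar, 31 days; 118 left).
−31 → Feb 28, 2170 (end of Feb, 28 days; 87 left).
−28 → Jan 31, 2170 (end of Jan, 31 days; 59 left).
−31 → Dec 31, 2169 (end of Dec, 31 days; 28 left).
−28 → Dec 3, 2169.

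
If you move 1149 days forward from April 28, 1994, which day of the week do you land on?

First find the weekday of Apr 28, 1994. Doomsday rule: the anchor day for the 1900s is Wednesday. For year 94: 94÷12 = 7 r 10, and 10÷4 = 2, so 7+10+2 = 19.
Wednesday + 19 ≡ Monday — that's 1994's doomsday.
In April the doomsday date is Apr 4.
Apr 28 is 24 days after Apr 4; 24 mod 7 = 3, so Monday + 3 = Thursday.
1149 mod 7 = 1, so 1149 days after a Thursday is Thursday + 1 = Friday.

Friday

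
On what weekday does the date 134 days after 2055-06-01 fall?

Wednesday

Jun 1, 2055 is a Tuesday.
134 mod 7 = 1, so 134 days after a Tuesday is Tuesday + 1 = Wednesday.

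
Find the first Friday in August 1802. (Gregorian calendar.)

August 1, 1802 is a Sunday.
The first Friday is therefore August 6 (5 days later).

August 6, 1802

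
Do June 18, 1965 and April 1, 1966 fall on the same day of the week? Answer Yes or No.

From Jun 18, 1965 to Apr 1, 1966 is 287 days.
287 mod 7 = 0, so they are the same weekday.
(Jun 18, 1965 is a Friday; Apr 1, 1966 is a Friday.)

Yes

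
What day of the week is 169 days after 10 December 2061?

First find the weekday of Dec 10, 2061. Doomsday rule: the anchor day for the 2000s is Tuesday. For year 61: 61÷12 = 5 r 1, and 1÷4 = 0, so 5+1+0 = 6.
Tuesday + 6 ≡ Monday — that's 2061's doomsday.
In December the doomsday date is Dec 12.
Dec 10 is 2 days before Dec 12; 2 mod 7 = 2, so Monday − 2 = Saturday.
169 mod 7 = 1, so 169 days after a Saturday is Saturday + 1 = Sunday.

Sunday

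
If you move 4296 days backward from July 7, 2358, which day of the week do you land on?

First find the weekday of Jul 7, 2358. Doomsday rule: the anchor day for the 2300s is Wednesday. For year 58: 58÷12 = 4 r 10, and 10÷4 = 2, so 4+10+2 = 16.
Wednesday + 16 ≡ Friday — that's 2358's doomsday.
In July the doomsday date is Jul 11.
Jul 7 is 4 days before Jul 11; 4 mod 7 = 4, so Friday − 4 = Monday.
4296 mod 7 = 5, so 4296 days before a Monday is Monday − 5 = Wednesday.

Wednesday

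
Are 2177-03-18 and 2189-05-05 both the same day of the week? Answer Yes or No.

From Mar 18, 2177 to May 5, 2189 is 4431 days.
4431 mod 7 = 0, so they are the same weekday.
(Mar 18, 2177 is a Tuesday; May 5, 2189 is a Tuesday.)

Yes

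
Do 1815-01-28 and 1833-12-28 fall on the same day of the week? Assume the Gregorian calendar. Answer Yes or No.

Yes

From Jan 28, 1815 to Dec 28, 1833 is 6909 days.
6909 mod 7 = 0, so they are the same weekday.
(Jan 28, 1815 is a Saturday; Dec 28, 1833 is a Saturday.)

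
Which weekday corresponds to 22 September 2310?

Thursday

Doomsday rule: the anchor day for the 2300s is Wednesday. For year 10: 10÷12 = 0 r 10, and 10÷4 = 2, so 0+10+2 = 12.
Wednesday + 12 ≡ Monday — that's 2310's doomsday.
In September the doomsday date is Sep 5.
Sep 22 is 17 days after Sep 5; 17 mod 7 = 3, so Monday + 3 = Thursday.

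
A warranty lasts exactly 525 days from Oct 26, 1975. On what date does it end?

April 3, 1977

+366 (one year; includes Feb 29, 1976) → Oct 26, 1976 (159 left).
Oct has 31 days: +6 → Nov 1, 1976 (153 left).
Nov has 30 days: +30 → Dec 1, 1976 (123 left).
Dec has 31 days: +31 → Jan 1, 1977 (92 left).
Jan has 31 days: +31 → Feb 1, 1977 (61 left).
Feb has 28 days: +28 → Mar 1, 1977 (33 left).
Mar has 31 days: +31 → Apr 1, 1977 (2 left).
+2 → Apr 3, 1977.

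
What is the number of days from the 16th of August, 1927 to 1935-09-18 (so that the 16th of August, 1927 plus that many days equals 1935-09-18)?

2955

Aug 16, 1927 → Aug 16, 1928: 366 days (Feb 29, 1928 is in that span).
Aug 16, 1928 → Aug 16, 1929: 365 days.
Aug 16, 1929 → Aug 16, 1930: 365 days.
Aug 16, 1930 → Aug 16, 1931: 365 days.
Aug 16, 1931 → Aug 16, 1932: 366 days (Feb 29, 1932 is in that span).
Aug 16, 1932 → Aug 16, 1933: 365 days.
Aug 16, 1933 → Aug 16, 1934: 365 days.
Aug 16, 1934 → Sep 16, 1934: 31 days (August has 31).
Sep 16, 1934 → Oct 16, 1934: 30 days (September has 30).
Oct 16, 1934 → Nov 16, 1934: 31 days (October has 31).
Nov 16, 1934 → Dec 16, 1934: 30 days (November has 30).
Dec 16, 1934 → Jan 16, 1935: 31 days (December has 31).
Jan 16, 1935 → Feb 16, 1935: 31 days (January has 31).
Feb 16, 1935 → Mar 16, 1935: 28 days (February has 28).
Mar 16, 1935 → Apr 16, 1935: 31 days (March has 31).
Apr 16, 1935 → May 16, 1935: 30 days (April has 30).
May 16, 1935 → Jun 16, 1935: 31 days (May has 31).
Jun 16, 1935 → Jul 16, 1935: 30 days (June has 30).
Jul 16, 1935 → Aug 16, 1935: 31 days (July has 31).
Aug 16, 1935 → Sep 16, 1935: 31 days (August has 31).
Sep 16, 1935 → Sep 18, 1935: 2 days.
Total: 2955 days.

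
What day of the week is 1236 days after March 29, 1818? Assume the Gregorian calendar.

Mar 29, 1818 is a Sunday.
1236 mod 7 = 4, so 1236 days after a Sunday is Sunday + 4 = Thursday.

Thursday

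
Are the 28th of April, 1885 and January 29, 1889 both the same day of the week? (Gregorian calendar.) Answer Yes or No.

From Apr 28, 1885 to Jan 29, 1889 is 1372 days.
1372 mod 7 = 0, so they are the same weekday.
(Apr 28, 1885 is a Tuesday; Jan 29, 1889 is a Tuesday.)

Yes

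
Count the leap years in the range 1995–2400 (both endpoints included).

Multiples of 4 in [1995,2400]: 102.
Of those, multiples of 100: 5 (not leap unless ÷400).
Multiples of 400: 2.
Leap years = 102 − 5 + 2 = 99.

99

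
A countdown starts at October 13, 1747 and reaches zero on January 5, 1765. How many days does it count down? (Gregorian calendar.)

Oct 13, 1747 → Oct 13, 1748: 366 days (Feb 29, 1748 is in that span).
Oct 13, 1748 → Oct 13, 1749: 365 days.
Oct 13, 1749 → Oct 13, 1750: 365 days.
Oct 13, 1750 → Oct 13, 1751: 365 days.
Oct 13, 1751 → Oct 13, 1752: 366 days (Feb 29, 1752 is in that span).
Oct 13, 1752 → Oct 13, 1753: 365 days.
Oct 13, 1753 → Oct 13, 1754: 365 days.
Oct 13, 1754 → Oct 13, 1755: 365 days.
Oct 13, 1755 → Oct 13, 1756: 366 days (Feb 29, 1756 is in that span).
Oct 13, 1756 → Oct 13, 1757: 365 days.
Oct 13, 1757 → Oct 13, 1758: 365 days.
Oct 13, 1758 → Oct 13, 1759: 365 days.
Oct 13, 1759 → Oct 13, 1760: 366 days (Feb 29, 1760 is in that span).
Oct 13, 1760 → Oct 13, 1761: 365 days.
Oct 13, 1761 → Oct 13, 1762: 365 days.
Oct 13, 1762 → Oct 13, 1763: 365 days.
Oct 13, 1763 → Oct 13, 1764: 366 days (Feb 29, 1764 is in that span).
Oct 13, 1764 → Nov 13, 1764: 31 days (October has 31).
Nov 13, 1764 → Dec 13, 1764: 30 days (November has 30).
Dec 13, 1764 → Jan 5, 1765: 23 days.
Total: 6294 days.

6294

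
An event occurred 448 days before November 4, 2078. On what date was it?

−365 (one year) → Nov 4, 2077 (83 left).
−4 → Oct 31, 2077 (end of Oct, 31 days; 79 left).
−31 → Sep 30, 2077 (end of Sep, 30 days; 48 left).
−30 → Aug 31, 2077 (end of Aug, 31 days; 18 left).
−18 → Aug 13, 2077.

August 13, 2077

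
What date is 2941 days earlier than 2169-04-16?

March 28, 2161

−365 (one year) → Apr 16, 2168 (2576 left).
−366 (one year; includes Feb 29, 2168) → Apr 16, 2167 (2210 left).
−365 (one year) → Apr 16, 2166 (1845 left).
−365 (one year) → Apr 16, 2165 (1480 left).
−365 (one year) → Apr 16, 2164 (1115 left).
−366 (one year; includes Feb 29, 2164) → Apr 16, 2163 (749 left).
−365 (one year) → Apr 16, 2162 (384 left).
−16 → Mar 31, 2162 (end of Mar, 31 days; 368 left).
−31 → Feb 28, 2162 (end of Feb, 28 days; 337 left).
−28 → Jan 31, 2162 (end of Jan, 31 days; 309 left).
−31 → Dec 31, 2161 (end of Dec, 31 days; 278 left).
−31 → Nov 30, 2161 (end of Nov, 30 days; 247 left).
−30 → Oct 31, 2161 (end of Oct, 31 days; 217 left).
−31 → Sep 30, 2161 (end of Sep, 30 days; 186 left).
−30 → Aug 31, 2161 (end of Aug, 31 days; 156 left).
−31 → Jul 31, 2161 (end of Jul, 31 days; 125 left).
−31 → Jun 30, 2161 (end of Jun, 30 days; 94 left).
−30 → May 31, 2161 (end of May, 31 days; 64 left).
−31 → Apr 30, 2161 (end of Apr, 30 days; 33 left).
−30 → Mar 31, 2161 (end of Mar, 31 days; 3 left).
−3 → Mar 28, 2161.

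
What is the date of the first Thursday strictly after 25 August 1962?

Aug 25, 1962 is a Saturday.
From Saturday to the next Thursday is 5 days.
Aug 25, 1962 + 5 = Aug 30, 1962.

August 30, 1962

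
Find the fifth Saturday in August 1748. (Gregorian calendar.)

August 1, 1748 is a Thursday.
The first Saturday is therefore August 3 (2 days later).
The fifth Saturday is 3 + 4×7 = August 31.

August 31, 1748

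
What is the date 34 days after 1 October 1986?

November 4, 1986

Oct has 31 days: +31 → Nov 1, 1986 (3 left).
+3 → Nov 4, 1986.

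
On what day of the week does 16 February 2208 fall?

Tuesday

January 1, 2208 is a Friday.
Jan 1, 2208 → Feb 1, 2208: 31 days (January has 31).
Feb 1, 2208 → Feb 16, 2208: 15 days.
Total: 46 days.
46 mod 7 = 4, so Friday + 4 = Tuesday.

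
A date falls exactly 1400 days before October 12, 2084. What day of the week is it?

Oct 12, 2084 is a Thursday.
1400 mod 7 = 0, so 1400 days before a Thursday is Thursday − 0 = Thursday.

Thursday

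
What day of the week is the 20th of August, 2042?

Doomsday rule: the anchor day for the 2000s is Tuesday. For year 42: 42÷12 = 3 r 6, and 6÷4 = 1, so 3+6+1 = 10.
Tuesday + 10 ≡ Friday — that's 2042's doomsday.
In August the doomsday date is Aug 8.
Aug 20 is 12 days after Aug 8; 12 mod 7 = 5, so Friday + 5 = Wednesday.

Wednesday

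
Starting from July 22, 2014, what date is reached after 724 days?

July 15, 2016

+365 (one year) → Jul 22, 2015 (359 left).
Jul has 31 days: +10 → Aug 1, 2015 (349 left).
Aug has 31 days: +31 → Sep 1, 2015 (318 left).
Sep has 30 days: +30 → Oct 1, 2015 (288 left).
Oct has 31 days: +31 → Nov 1, 2015 (257 left).
Nov has 30 days: +30 → Dec 1, 2015 (227 left).
Dec has 31 days: +31 → Jan 1, 2016 (196 left).
Jan has 31 days: +31 → Feb 1, 2016 (165 left).
Feb has 29 days: +29 → Mar 1, 2016 (136 left).
Mar has 31 days: +31 → Apr 1, 2016 (105 left).
Apr has 30 days: +30 → May 1, 2016 (75 left).
May has 31 days: +31 → Jun 1, 2016 (44 left).
Jun has 30 days: +30 → Jul 1, 2016 (14 left).
+14 → Jul 15, 2016.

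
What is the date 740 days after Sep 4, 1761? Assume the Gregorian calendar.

+365 (one year) → Sep 4, 1762 (375 left).
Sep has 30 days: +27 → Oct 1, 1762 (348 left).
Oct has 31 days: +31 → Nov 1, 1762 (317 left).
Nov has 30 days: +30 → Dec 1, 1762 (287 left).
Dec has 31 days: +31 → Jan 1, 1763 (256 left).
Jan has 31 days: +31 → Feb 1, 1763 (225 left).
Feb has 28 days: +28 → Mar 1, 1763 (197 left).
Mar has 31 days: +31 → Apr 1, 1763 (166 left).
Apr has 30 days: +30 → May 1, 1763 (136 left).
May has 31 days: +31 → Jun 1, 1763 (105 left).
Jun has 30 days: +30 → Jul 1, 1763 (75 left).
Jul has 31 days: +31 → Aug 1, 1763 (44 left).
Aug has 31 days: +31 → Sep 1, 1763 (13 left).
+13 → Sep 14, 1763.

September 14, 1763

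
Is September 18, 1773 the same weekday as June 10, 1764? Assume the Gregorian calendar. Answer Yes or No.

From Jun 10, 1764 to Sep 18, 1773 is 3387 days.
3387 mod 7 = 6, so they are different weekdays.
(Jun 10, 1764 is a Sunday; Sep 18, 1773 is a Saturday.)

No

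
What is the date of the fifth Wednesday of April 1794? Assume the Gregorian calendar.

April 30, 1794

April 1, 1794 is a Tuesday.
The first Wednesday is therefore April 2 (1 days later).
The fifth Wednesday is 2 + 4×7 = April 30.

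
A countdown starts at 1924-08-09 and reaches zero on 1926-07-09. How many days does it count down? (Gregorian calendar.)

Aug 9, 1924 → Aug 9, 1925: 365 days.
Aug 9, 1925 → Sep 9, 1925: 31 days (August has 31).
Sep 9, 1925 → Oct 9, 1925: 30 days (September has 30).
Oct 9, 1925 → Nov 9, 1925: 31 days (October has 31).
Nov 9, 1925 → Dec 9, 1925: 30 days (November has 30).
Dec 9, 1925 → Jan 9, 1926: 31 days (December has 31).
Jan 9, 1926 → Feb 9, 1926: 31 days (January has 31).
Feb 9, 1926 → Mar 9, 1926: 28 days (February has 28).
Mar 9, 1926 → Apr 9, 1926: 31 days (March has 31).
Apr 9, 1926 → May 9, 1926: 30 days (April has 30).
May 9, 1926 → Jun 9, 1926: 31 days (May has 31).
Jun 9, 1926 → Jul 9, 1926: 30 days.
Total: 699 days.

699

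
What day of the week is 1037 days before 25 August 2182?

Saturday

First find the weekday of Aug 25, 2182. Doomsday rule: the anchor day for the 2100s is Sunday. For year 82: 82÷12 = 6 r 10, and 10÷4 = 2, so 6+10+2 = 18.
Sunday + 18 ≡ Thursday — that's 2182's doomsday.
In August the doomsday date is Aug 8.
Aug 25 is 17 days after Aug 8; 17 mod 7 = 3, so Thursday + 3 = Sunday.
1037 mod 7 = 1, so 1037 days before a Sunday is Sunday − 1 = Saturday.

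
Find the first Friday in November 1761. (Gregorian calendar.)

November 6, 1761

November 1, 1761 is a Sunday.
The first Friday is therefore November 6 (5 days later).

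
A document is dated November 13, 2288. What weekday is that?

Doomsday rule: the anchor day for the 2200s is Friday. For year 88: 88÷12 = 7 r 4, and 4÷4 = 1, so 7+4+1 = 12.
Friday + 12 ≡ Wednesday — that's 2288's doomsday.
In November the doomsday date is Nov 7.
Nov 13 is 6 days after Nov 7; 6 mod 7 = 6, so Wednesday + 6 = Tuesday.

Tuesday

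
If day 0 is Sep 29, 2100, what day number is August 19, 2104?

1420

Sep 29, 2100 → Sep 29, 2101: 365 days.
Sep 29, 2101 → Sep 29, 2102: 365 days.
Sep 29, 2102 → Sep 29, 2103: 365 days.
Sep 29, 2103 → Oct 29, 2103: 30 days (September has 30).
Oct 29, 2103 → Nov 29, 2103: 31 days (October has 31).
Nov 29, 2103 → Dec 29, 2103: 30 days (November has 30).
Dec 29, 2103 → Jan 29, 2104: 31 days (December has 31).
Jan 29, 2104 → Feb 29, 2104: 31 days (January has 31).
Feb 29, 2104 → Mar 29, 2104: 29 days (February has 29).
Mar 29, 2104 → Apr 29, 2104: 31 days (March has 31).
Apr 29, 2104 → May 29, 2104: 30 days (April has 30).
May 29, 2104 → Jun 29, 2104: 31 days (May has 31).
Jun 29, 2104 → Jul 29, 2104: 30 days (June has 30).
Jul 29, 2104 → Aug 19, 2104: 21 days.
Total: 1420 days.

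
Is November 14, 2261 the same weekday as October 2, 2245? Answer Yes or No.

Yes

From Oct 2, 2245 to Nov 14, 2261 is 5887 days.
5887 mod 7 = 0, so they are the same weekday.
(Oct 2, 2245 is a Thursday; Nov 14, 2261 is a Thursday.)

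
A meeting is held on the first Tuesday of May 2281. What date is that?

May 1, 2281 is a Sunday.
The first Tuesday is therefore May 3 (2 days later).

May 3, 2281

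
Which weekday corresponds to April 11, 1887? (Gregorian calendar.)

Doomsday rule: the anchor day for the 1800s is Friday. For year 87: 87÷12 = 7 r 3, and 3÷4 = 0, so 7+3+0 = 10.
Friday + 10 ≡ Monday — that's 1887's doomsday.
In April the doomsday date is Apr 4.
Apr 11 is 7 days after Apr 4; 7 mod 7 = 0, so Monday + 0 = Monday.

Monday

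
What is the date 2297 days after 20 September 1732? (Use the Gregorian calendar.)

January 4, 1739

+365 (one year) → Sep 20, 1733 (1932 left).
+365 (one year) → Sep 20, 1734 (1567 left).
+365 (one year) → Sep 20, 1735 (1202 left).
+366 (one year; includes Feb 29, 1736) → Sep 20, 1736 (836 left).
+365 (one year) → Sep 20, 1737 (471 left).
+365 (one year) → Sep 20, 1738 (106 left).
Sep has 30 days: +11 → Oct 1, 1738 (95 left).
Oct has 31 days: +31 → Nov 1, 1738 (64 left).
Nov has 30 days: +30 → Dec 1, 1738 (34 left).
Dec has 31 days: +31 → Jan 1, 1739 (3 left).
+3 → Jan 4, 1739.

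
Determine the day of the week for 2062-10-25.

Doomsday rule: the anchor day for the 2000s is Tuesday. For year 62: 62÷12 = 5 r 2, and 2÷4 = 0, so 5+2+0 = 7.
Tuesday + 7 ≡ Tuesday — that's 2062's doomsday.
In October the doomsday date is Oct 10.
Oct 25 is 15 days after Oct 10; 15 mod 7 = 1, so Tuesday + 1 = Wednesday.

Wednesday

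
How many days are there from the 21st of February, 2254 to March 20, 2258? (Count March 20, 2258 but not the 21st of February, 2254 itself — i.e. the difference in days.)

1488

Feb 21, 2254 → Feb 21, 2255: 365 days.
Feb 21, 2255 → Feb 21, 2256: 365 days.
Feb 21, 2256 → Feb 21, 2257: 366 days (Feb 29, 2256 is in that span).
Feb 21, 2257 → Mar 21, 2257: 28 days (February has 28).
Mar 21, 2257 → Apr 21, 2257: 31 days (March has 31).
Apr 21, 2257 → May 21, 2257: 30 days (April has 30).
May 21, 2257 → Jun 21, 2257: 31 days (May has 31).
Jun 21, 2257 → Jul 21, 2257: 30 days (June has 30).
Jul 21, 2257 → Aug 21, 2257: 31 days (July has 31).
Aug 21, 2257 → Sep 21, 2257: 31 days (August has 31).
Sep 21, 2257 → Oct 21, 2257: 30 days (September has 30).
Oct 21, 2257 → Nov 21, 2257: 31 days (October has 31).
Nov 21, 2257 → Dec 21, 2257: 30 days (November has 30).
Dec 21, 2257 → Jan 21, 2258: 31 days (December has 31).
Jan 21, 2258 → Feb 21, 2258: 31 days (January has 31).
Feb 21, 2258 → Mar 20, 2258: 27 days.
Total: 1488 days.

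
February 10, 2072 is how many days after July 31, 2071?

Jul 31, 2071 → Aug 31, 2071: 31 days (July has 31).
Aug 31, 2071 → Sep 30, 2071: 30 days (August has 31).
Sep 30, 2071 → Oct 30, 2071: 30 days (September has 30).
Oct 30, 2071 → Nov 30, 2071: 31 days (October has 31).
Nov 30, 2071 → Dec 30, 2071: 30 days (November has 30).
Dec 30, 2071 → Jan 30, 2072: 31 days (December has 31).
Jan 30, 2072 → Feb 10, 2072: 11 days.
Total: 194 days.

194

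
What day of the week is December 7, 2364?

Doomsday rule: the anchor day for the 2300s is Wednesday. For year 64: 64÷12 = 5 r 4, and 4÷4 = 1, so 5+4+1 = 10.
Wednesday + 10 ≡ Saturday — that's 2364's doomsday.
In December the doomsday date is Dec 12.
Dec 7 is 5 days before Dec 12; 5 mod 7 = 5, so Saturday − 5 = Monday.

Monday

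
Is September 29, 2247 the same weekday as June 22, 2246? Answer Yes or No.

No

From Jun 22, 2246 to Sep 29, 2247 is 464 days.
464 mod 7 = 2, so they are different weekdays.
(Jun 22, 2246 is a Monday; Sep 29, 2247 is a Wednesday.)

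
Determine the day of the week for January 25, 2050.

Doomsday rule: the anchor day for the 2000s is Tuesday. For year 50: 50÷12 = 4 r 2, and 2÷4 = 0, so 4+2+0 = 6.
Tuesday + 6 ≡ Monday — that's 2050's doomsday.
In January the doomsday date is Jan 3 (2050 is not a leap year).
Jan 25 is 22 days after Jan 3; 22 mod 7 = 1, so Monday + 1 = Tuesday.

Tuesday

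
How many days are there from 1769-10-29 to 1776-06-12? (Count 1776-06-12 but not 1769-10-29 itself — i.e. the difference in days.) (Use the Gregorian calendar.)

Oct 29, 1769 → Oct 29, 1770: 365 days.
Oct 29, 1770 → Oct 29, 1771: 365 days.
Oct 29, 1771 → Oct 29, 1772: 366 days (Feb 29, 1772 is in that span).
Oct 29, 1772 → Oct 29, 1773: 365 days.
Oct 29, 1773 → Oct 29, 1774: 365 days.
Oct 29, 1774 → Oct 29, 1775: 365 days.
Oct 29, 1775 → Nov 29, 1775: 31 days (October has 31).
Nov 29, 1775 → Dec 29, 1775: 30 days (November has 30).
Dec 29, 1775 → Jan 29, 1776: 31 days (December has 31).
Jan 29, 1776 → Feb 29, 1776: 31 days (January has 31).
Feb 29, 1776 → Mar 29, 1776: 29 days (February has 29).
Mar 29, 1776 → Apr 29, 1776: 31 days (March has 31).
Apr 29, 1776 → May 29, 1776: 30 days (April has 30).
May 29, 1776 → Jun 12, 1776: 14 days.
Total: 2418 days.

2418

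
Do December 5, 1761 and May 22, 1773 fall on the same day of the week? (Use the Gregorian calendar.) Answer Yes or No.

From Dec 5, 1761 to May 22, 1773 is 4186 days.
4186 mod 7 = 0, so they are the same weekday.
(Dec 5, 1761 is a Saturday; May 22, 1773 is a Saturday.)

Yes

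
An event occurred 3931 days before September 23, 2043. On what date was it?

−365 (one year) → Sep 23, 2042 (3566 left).
−365 (one year) → Sep 23, 2041 (3201 left).
−365 (one year) → Sep 23, 2040 (2836 left).
−366 (one year; includes Feb 29, 2040) → Sep 23, 2039 (2470 left).
−365 (one year) → Sep 23, 2038 (2105 left).
−365 (one year) → Sep 23, 2037 (1740 left).
−365 (one year) → Sep 23, 2036 (1375 left).
−366 (one year; includes Feb 29, 2036) → Sep 23, 2035 (1009 left).
−365 (one year) → Sep 23, 2034 (644 left).
−365 (one year) → Sep 23, 2033 (279 left).
−23 → Aug 31, 2033 (end of Aug, 31 days; 256 left).
−31 → Jul 31, 2033 (end of Jul, 31 days; 225 left).
−31 → Jun 30, 2033 (end of Jun, 30 days; 194 left).
−30 → May 31, 2033 (end of May, 31 days; 164 left).
−31 → Apr 30, 2033 (end of Apr, 30 days; 133 left).
−30 → Mar 31, 2033 (end of Mar, 31 days; 103 left).
−31 → Feb 28, 2033 (end of Feb, 28 days; 72 left).
−28 → Jan 31, 2033 (end of Jan, 31 days; 44 left).
−31 → Dec 31, 2032 (end of Dec, 31 days; 13 left).
−13 → Dec 18, 2032.

December 18, 2032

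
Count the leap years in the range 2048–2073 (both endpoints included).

Multiples of 4 in [2048,2073]: 7.
Of those, multiples of 100: 0 (not leap unless ÷400).
Multiples of 400: 0.
Leap years = 7 − 0 + 0 = 7.

7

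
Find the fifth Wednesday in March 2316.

March 29, 2316

March 1, 2316 is a Wednesday.
The first Wednesday is therefore March 1 (same day).
The fifth Wednesday is 1 + 4×7 = March 29.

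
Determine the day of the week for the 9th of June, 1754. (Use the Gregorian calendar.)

Sunday

Doomsday rule: the anchor day for the 1700s is Sunday. For year 54: 54÷12 = 4 r 6, and 6÷4 = 1, so 4+6+1 = 11.
Sunday + 11 ≡ Thursday — that's 1754's doomsday.
In June the doomsday date is Jun 6.
Jun 9 is 3 days after Jun 6; 3 mod 7 = 3, so Thursday + 3 = Sunday.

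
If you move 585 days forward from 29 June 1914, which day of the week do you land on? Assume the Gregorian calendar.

First find the weekday of Jun 29, 1914. Doomsday rule: the anchor day for the 1900s is Wednesday. For year 14: 14÷12 = 1 r 2, and 2÷4 = 0, so 1+2+0 = 3.
Wednesday + 3 ≡ Saturday — that's 1914's doomsday.
In June the doomsday date is Jun 6.
Jun 29 is 23 days after Jun 6; 23 mod 7 = 2, so Saturday + 2 = Monday.
585 mod 7 = 4, so 585 days after a Monday is Monday + 4 = Friday.

Friday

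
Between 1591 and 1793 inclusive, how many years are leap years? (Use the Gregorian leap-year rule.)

Multiples of 4 in [1591,1793]: 51.
Of those, multiples of 100: 2 (not leap unless ÷400).
Multiples of 400: 1.
Leap years = 51 − 2 + 1 = 50.

50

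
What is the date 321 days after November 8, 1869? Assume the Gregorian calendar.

September 25, 1870

Nov has 30 days: +23 → Dec 1, 1869 (298 left).
Dec has 31 days: +31 → Jan 1, 1870 (267 left).
Jan has 31 days: +31 → Feb 1, 1870 (236 left).
Feb has 28 days: +28 → Mar 1, 1870 (208 left).
Mar has 31 days: +31 → Apr 1, 1870 (177 left).
Apr has 30 days: +30 → May 1, 1870 (147 left).
May has 31 days: +31 → Jun 1, 1870 (116 left).
Jun has 30 days: +30 → Jul 1, 1870 (86 left).
Jul has 31 days: +31 → Aug 1, 1870 (55 left).
Aug has 31 days: +31 → Sep 1, 1870 (24 left).
+24 → Sep 25, 1870.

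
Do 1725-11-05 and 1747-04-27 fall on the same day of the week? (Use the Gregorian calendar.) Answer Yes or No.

No

From Nov 5, 1725 to Apr 27, 1747 is 7843 days.
7843 mod 7 = 3, so they are different weekdays.
(Nov 5, 1725 is a Monday; Apr 27, 1747 is a Thursday.)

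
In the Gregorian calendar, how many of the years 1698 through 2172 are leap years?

115

Multiples of 4 in [1698,2172]: 119.
Of those, multiples of 100: 5 (not leap unless ÷400).
Multiples of 400: 1.
Leap years = 119 − 5 + 1 = 115.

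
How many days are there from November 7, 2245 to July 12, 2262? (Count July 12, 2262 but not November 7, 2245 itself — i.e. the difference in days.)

6091

Nov 7, 2245 → Nov 7, 2246: 365 days.
Nov 7, 2246 → Nov 7, 2247: 365 days.
Nov 7, 2247 → Nov 7, 2248: 366 days (Feb 29, 2248 is in that span).
Nov 7, 2248 → Nov 7, 2249: 365 days.
Nov 7, 2249 → Nov 7, 2250: 365 days.
Nov 7, 2250 → Nov 7, 2251: 365 days.
Nov 7, 2251 → Nov 7, 2252: 366 days (Feb 29, 2252 is in that span).
Nov 7, 2252 → Nov 7, 2253: 365 days.
Nov 7, 2253 → Nov 7, 2254: 365 days.
Nov 7, 2254 → Nov 7, 2255: 365 days.
Nov 7, 2255 → Nov 7, 2256: 366 days (Feb 29, 2256 is in that span).
Nov 7, 2256 → Nov 7, 2257: 365 days.
Nov 7, 2257 → Nov 7, 2258: 365 days.
Nov 7, 2258 → Nov 7, 2259: 365 days.
Nov 7, 2259 → Nov 7, 2260: 366 days (Feb 29, 2260 is in that span).
Nov 7, 2260 → Nov 7, 2261: 365 days.
Nov 7, 2261 → Dec 7, 2261: 30 days (November has 30).
Dec 7, 2261 → Jan 7, 2262: 31 days (December has 31).
Jan 7, 2262 → Feb 7, 2262: 31 days (January has 31).
Feb 7, 2262 → Mar 7, 2262: 28 days (February has 28).
Mar 7, 2262 → Apr 7, 2262: 31 days (March has 31).
Apr 7, 2262 → May 7, 2262: 30 days (April has 30).
May 7, 2262 → Jun 7, 2262: 31 days (May has 31).
Jun 7, 2262 → Jul 7, 2262: 30 days (June has 30).
Jul 7, 2262 → Jul 12, 2262: 5 days.
Total: 6091 days.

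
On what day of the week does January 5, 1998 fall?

Monday

January 1, 1998 is a Thursday.
Jan 1, 1998 → Jan 5, 1998: 4 days.
Total: 4 days.
4 mod 7 = 4, so Thursday + 4 = Monday.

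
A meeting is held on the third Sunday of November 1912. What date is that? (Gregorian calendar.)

November 17, 1912

November 1, 1912 is a Friday.
The first Sunday is therefore November 3 (2 days later).
The third Sunday is 3 + 2×7 = November 17.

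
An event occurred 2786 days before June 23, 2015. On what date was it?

−365 (one year) → Jun 23, 2014 (2421 left).
−365 (one year) → Jun 23, 2013 (2056 left).
−365 (one year) → Jun 23, 2012 (1691 left).
−366 (one year; includes Feb 29, 2012) → Jun 23, 2011 (1325 left).
−365 (one year) → Jun 23, 2010 (960 left).
−365 (one year) → Jun 23, 2009 (595 left).
−365 (one year) → Jun 23, 2008 (230 left).
−23 → May 31, 2008 (end of May, 31 days; 207 left).
−31 → Apr 30, 2008 (end of Apr, 30 days; 176 left).
−30 → Mar 31, 2008 (end of Mar, 31 days; 146 left).
−31 → Feb 29, 2008 (end of Feb, 29 days; 115 left).
−29 → Jan 31, 2008 (end of Jan, 31 days; 86 left).
−31 → Dec 31, 2007 (end of Dec, 31 days; 55 left).
−31 → Nov 30, 2007 (end of Nov, 30 days; 24 left).
−24 → Nov 6, 2007.

November 6, 2007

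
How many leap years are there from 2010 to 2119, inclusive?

26

Multiples of 4 in [2010,2119]: 27.
Of those, multiples of 100: 1 (not leap unless ÷400).
Multiples of 400: 0.
Leap years = 27 − 1 + 0 = 26.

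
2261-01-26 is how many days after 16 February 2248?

Feb 16, 2248 → Feb 16, 2249: 366 days (Feb 29, 2248 is in that span).
Feb 16, 2249 → Feb 16, 2250: 365 days.
Feb 16, 2250 → Feb 16, 2251: 365 days.
Feb 16, 2251 → Feb 16, 2252: 365 days.
Feb 16, 2252 → Feb 16, 2253: 366 days (Feb 29, 2252 is in that span).
Feb 16, 2253 → Feb 16, 2254: 365 days.
Feb 16, 2254 → Feb 16, 2255: 365 days.
Feb 16, 2255 → Feb 16, 2256: 365 days.
Feb 16, 2256 → Feb 16, 2257: 366 days (Feb 29, 2256 is in that span).
Feb 16, 2257 → Feb 16, 2258: 365 days.
Feb 16, 2258 → Feb 16, 2259: 365 days.
Feb 16, 2259 → Feb 16, 2260: 365 days.
Feb 16, 2260 → Mar 16, 2260: 29 days (February has 29).
Mar 16, 2260 → Apr 16, 2260: 31 days (March has 31).
Apr 16, 2260 → May 16, 2260: 30 days (April has 30).
May 16, 2260 → Jun 16, 2260: 31 days (May has 31).
Jun 16, 2260 → Jul 16, 2260: 30 days (June has 30).
Jul 16, 2260 → Aug 16, 2260: 31 days (July has 31).
Aug 16, 2260 → Sep 16, 2260: 31 days (August has 31).
Sep 16, 2260 → Oct 16, 2260: 30 days (September has 30).
Oct 16, 2260 → Nov 16, 2260: 31 days (October has 31).
Nov 16, 2260 → Dec 16, 2260: 30 days (November has 30).
Dec 16, 2260 → Jan 16, 2261: 31 days (December has 31).
Jan 16, 2261 → Jan 26, 2261: 10 days.
Total: 4728 days.

4728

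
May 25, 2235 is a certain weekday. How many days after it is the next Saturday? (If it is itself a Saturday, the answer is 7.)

5

May 25, 2235 is a Monday.
From Monday to the next Saturday is 5 days.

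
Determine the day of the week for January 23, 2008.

Wednesday

Doomsday rule: the anchor day for the 2000s is Tuesday. For year 08: 8÷12 = 0 r 8, and 8÷4 = 2, so 0+8+2 = 10.
Tuesday + 10 ≡ Friday — that's 2008's doomsday.
In January the doomsday date is Jan 4 (2008 is a leap year (divisible by 4)).
Jan 23 is 19 days after Jan 4; 19 mod 7 = 5, so Friday + 5 = Wednesday.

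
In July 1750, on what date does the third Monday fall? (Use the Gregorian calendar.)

July 20, 1750

July 1, 1750 is a Wednesday.
The first Monday is therefore July 6 (5 days later).
The third Monday is 6 + 2×7 = July 20.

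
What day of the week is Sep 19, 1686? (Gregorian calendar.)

Thursday

Doomsday rule: the anchor day for the 1600s is Tuesday. For year 86: 86÷12 = 7 r 2, and 2÷4 = 0, so 7+2+0 = 9.
Tuesday + 9 ≡ Thursday — that's 1686's doomsday.
In September the doomsday date is Sep 5.
Sep 19 is 14 days after Sep 5; 14 mod 7 = 0, so Thursday + 0 = Thursday.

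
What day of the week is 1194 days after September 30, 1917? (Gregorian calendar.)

First find the weekday of Sep 30, 1917. Doomsday rule: the anchor day for the 1900s is Wednesday. For year 17: 17÷12 = 1 r 5, and 5÷4 = 1, so 1+5+1 = 7.
Wednesday + 7 ≡ Wednesday — that's 1917's doomsday.
In September the doomsday date is Sep 5.
Sep 30 is 25 days after Sep 5; 25 mod 7 = 4, so Wednesday + 4 = Sunday.
1194 mod 7 = 4, so 1194 days after a Sunday is Sunday + 4 = Thursday.

Thursday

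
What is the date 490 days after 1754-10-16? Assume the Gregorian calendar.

February 18, 1756

+365 (one year) → Oct 16, 1755 (125 left).
Oct has 31 days: +16 → Nov 1, 1755 (109 left).
Nov has 30 days: +30 → Dec 1, 1755 (79 left).
Dec has 31 days: +31 → Jan 1, 1756 (48 left).
Jan has 31 days: +31 → Feb 1, 1756 (17 left).
+17 → Feb 18, 1756.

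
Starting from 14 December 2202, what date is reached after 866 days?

+365 (one year) → Dec 14, 2203 (501 left).
+366 (one year; includes Feb 29, 2204) → Dec 14, 2204 (135 left).
Dec has 31 days: +18 → Jan 1, 2205 (117 left).
Jan has 31 days: +31 → Feb 1, 2205 (86 left).
Feb has 28 days: +28 → Mar 1, 2205 (58 left).
Mar has 31 days: +31 → Apr 1, 2205 (27 left).
+27 → Apr 28, 2205.

April 28, 2205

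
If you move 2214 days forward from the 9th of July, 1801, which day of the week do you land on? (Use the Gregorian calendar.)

First find the weekday of Jul 9, 1801. Doomsday rule: the anchor day for the 1800s is Friday. For year 01: 1÷12 = 0 r 1, and 1÷4 = 0, so 0+1+0 = 1.
Friday + 1 ≡ Saturday — that's 1801's doomsday.
In July the doomsday date is Jul 11.
Jul 9 is 2 days before Jul 11; 2 mod 7 = 2, so Saturday − 2 = Thursday.
2214 mod 7 = 2, so 2214 days after a Thursday is Thursday + 2 = Saturday.

Saturday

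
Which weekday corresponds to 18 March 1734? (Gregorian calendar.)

Thursday

Doomsday rule: the anchor day for the 1700s is Sunday. For year 34: 34÷12 = 2 r 10, and 10÷4 = 2, so 2+10+2 = 14.
Sunday + 14 ≡ Sunday — that's 1734's doomsday.
In March the doomsday date is Mar 14.
Mar 18 is 4 days after Mar 14; 4 mod 7 = 4, so Sunday + 4 = Thursday.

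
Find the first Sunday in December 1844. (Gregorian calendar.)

December 1, 1844

December 1, 1844 is a Sunday.
The first Sunday is therefore December 1 (same day).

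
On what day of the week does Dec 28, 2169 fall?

Doomsday rule: the anchor day for the 2100s is Sunday. For year 69: 69÷12 = 5 r 9, and 9÷4 = 2, so 5+9+2 = 16.
Sunday + 16 ≡ Tuesday — that's 2169's doomsday.
In December the doomsday date is Dec 12.
Dec 28 is 16 days after Dec 12; 16 mod 7 = 2, so Tuesday + 2 = Thursday.

Thursday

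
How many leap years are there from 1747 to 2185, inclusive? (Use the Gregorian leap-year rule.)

107

Multiples of 4 in [1747,2185]: 110.
Of those, multiples of 100: 4 (not leap unless ÷400).
Multiples of 400: 1.
Leap years = 110 − 4 + 1 = 107.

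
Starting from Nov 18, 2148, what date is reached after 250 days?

July 26, 2149

Nov has 30 days: +13 → Dec 1, 2148 (237 left).
Dec has 31 days: +31 → Jan 1, 2149 (206 left).
Jan has 31 days: +31 → Feb 1, 2149 (175 left).
Feb has 28 days: +28 → Mar 1, 2149 (147 left).
Mar has 31 days: +31 → Apr 1, 2149 (116 left).
Apr has 30 days: +30 → May 1, 2149 (86 left).
May has 31 days: +31 → Jun 1, 2149 (55 left).
Jun has 30 days: +30 → Jul 1, 2149 (25 left).
+25 → Jul 26, 2149.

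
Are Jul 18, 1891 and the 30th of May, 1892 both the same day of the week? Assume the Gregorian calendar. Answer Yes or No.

No

From Jul 18, 1891 to May 30, 1892 is 317 days.
317 mod 7 = 2, so they are different weekdays.
(Jul 18, 1891 is a Saturday; May 30, 1892 is a Monday.)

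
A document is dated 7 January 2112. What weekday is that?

Thursday

January 1, 2112 is a Friday.
Jan 1, 2112 → Jan 7, 2112: 6 days.
Total: 6 days.
6 mod 7 = 6, so Friday + 6 = Thursday.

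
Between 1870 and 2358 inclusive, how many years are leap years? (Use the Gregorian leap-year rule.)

118

Multiples of 4 in [1870,2358]: 122.
Of those, multiples of 100: 5 (not leap unless ÷400).
Multiples of 400: 1.
Leap years = 122 − 5 + 1 = 118.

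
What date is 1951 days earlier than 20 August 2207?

−365 (one year) → Aug 20, 2206 (1586 left).
−365 (one year) → Aug 20, 2205 (1221 left).
−365 (one year) → Aug 20, 2204 (856 left).
−366 (one year; includes Feb 29, 2204) → Aug 20, 2203 (490 left).
−365 (one year) → Aug 20, 2202 (125 left).
−20 → Jul 31, 2202 (end of Jul, 31 days; 105 left).
−31 → Jun 30, 2202 (end of Jun, 30 days; 74 left).
−30 → May 31, 2202 (end of May, 31 days; 44 left).
−31 → Apr 30, 2202 (end of Apr, 30 days; 13 left).
−13 → Apr 17, 2202.

April 17, 2202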